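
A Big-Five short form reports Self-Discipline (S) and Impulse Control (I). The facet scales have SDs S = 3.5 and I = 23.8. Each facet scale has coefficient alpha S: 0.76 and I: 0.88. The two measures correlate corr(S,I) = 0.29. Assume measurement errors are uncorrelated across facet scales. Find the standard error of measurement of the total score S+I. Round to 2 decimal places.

8.42

Var(total) = 578.69 + 48.314 = 627.004.
True-score variance = 507.777 + 48.314 = 556.091, so reliability = 0.8869.
Error variance = 627.004 − 556.091 = 70.9128; SEM = √70.9128 = 8.42.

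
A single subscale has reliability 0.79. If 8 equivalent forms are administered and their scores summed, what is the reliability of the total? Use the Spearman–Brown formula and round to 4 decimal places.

ρ_k = kρ / (1 + (k−1)ρ) = 8·0.79 / (1 + 7·0.79) = 6.320 / 6.530 = 0.9678.

0.9678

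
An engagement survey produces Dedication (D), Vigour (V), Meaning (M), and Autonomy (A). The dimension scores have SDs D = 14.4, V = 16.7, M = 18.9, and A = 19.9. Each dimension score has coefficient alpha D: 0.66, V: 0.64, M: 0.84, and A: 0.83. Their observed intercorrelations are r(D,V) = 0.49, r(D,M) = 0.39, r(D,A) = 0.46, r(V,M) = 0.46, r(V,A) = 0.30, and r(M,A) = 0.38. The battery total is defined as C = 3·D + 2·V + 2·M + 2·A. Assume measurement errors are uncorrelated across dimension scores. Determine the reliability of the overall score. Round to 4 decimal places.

Var(C) = 3²·14.4² + 2²·16.7² + 2²·18.9² + 2²·19.9² + 2·[6·14.4·16.7·0.49 + 6·14.4·18.9·0.39 + 6·14.4·19.9·0.46 + 4·16.7·18.9·0.46 + 4·16.7·19.9·0.30 + 4·18.9·19.9·0.38] = 5994.68 + 7372.03 = 13366.7.
Under uncorrelated errors the observed covariances equal the true-score covariances, so only the own-variance terms attenuate.
True-score variance = [3²·14.4²·0.66 + 2²·16.7²·0.64 + 2²·18.9²·0.84 + 2²·19.9²·0.83] + 7372.03 = 4460.66 + 7372.03 = 11832.7.
Reliability = 11832.7 / 13366.7 = 0.8852.

0.8852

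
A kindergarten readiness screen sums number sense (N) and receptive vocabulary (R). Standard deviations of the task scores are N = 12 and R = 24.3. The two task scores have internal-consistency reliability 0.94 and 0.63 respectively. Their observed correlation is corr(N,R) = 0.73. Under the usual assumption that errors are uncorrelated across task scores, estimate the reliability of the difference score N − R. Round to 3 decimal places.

0.264

Var(N−R) = 12² + 24.3² − 2·12·24.3·0.73 = 734.49 − 425.736 = 308.754.
Under uncorrelated errors the observed covariances equal the true-score covariances, so only the own-variance terms attenuate.
True-score variance = [12²·0.94 + 24.3²·0.63] − 425.736 = 507.369 − 425.736 = 81.6327.
Reliability = 81.6327 / 308.754 = 0.264.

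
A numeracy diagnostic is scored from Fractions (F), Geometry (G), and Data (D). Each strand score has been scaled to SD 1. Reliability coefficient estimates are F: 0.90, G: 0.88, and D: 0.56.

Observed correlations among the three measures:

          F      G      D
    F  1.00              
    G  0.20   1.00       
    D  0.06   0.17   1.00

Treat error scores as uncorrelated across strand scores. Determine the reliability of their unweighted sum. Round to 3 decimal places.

Var(F+G+D) = 3 + 2·[0.20 + 0.06 + 0.17] = 3 + 0.86 = 3.86.
Because errors are independent across components, Cov(Tᵢ,Tⱼ) = Cov(Xᵢ,Xⱼ); the off-diagonal part of the true-score variance is the same as above.
True-score variance = [0.90 + 0.88 + 0.56] + 0.86 = 2.34 + 0.86 = 3.2.
Reliability = 3.2 / 3.86 = 0.829.

0.829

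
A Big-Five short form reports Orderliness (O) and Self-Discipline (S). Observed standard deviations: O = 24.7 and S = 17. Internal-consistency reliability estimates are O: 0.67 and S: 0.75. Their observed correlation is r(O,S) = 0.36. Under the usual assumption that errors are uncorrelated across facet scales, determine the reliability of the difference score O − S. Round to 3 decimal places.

Var(O−S) = 24.7² + 17² − 2·24.7·17·0.36 = 899.09 − 302.328 = 596.762.
With uncorrelated errors the cross-covariances are all true-score covariance, so they carry over unchanged; only the diagonal terms shrink to ρᵢσᵢ².
True-score variance = [24.7²·0.67 + 17²·0.75] − 302.328 = 625.51 − 302.328 = 323.182.
Reliability = 323.182 / 596.762 = 0.542.

0.542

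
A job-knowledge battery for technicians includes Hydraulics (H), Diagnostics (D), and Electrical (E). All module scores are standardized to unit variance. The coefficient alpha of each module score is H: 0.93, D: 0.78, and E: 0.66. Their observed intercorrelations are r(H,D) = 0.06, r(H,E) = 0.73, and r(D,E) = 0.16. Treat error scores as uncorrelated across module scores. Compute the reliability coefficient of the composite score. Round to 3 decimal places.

0.871

Var(H+D+E) = 3 + 2·[0.06 + 0.73 + 0.16] = 3 + 1.9 = 4.9.
With uncorrelated errors the cross-covariances are all true-score covariance, so they carry over unchanged; only the diagonal terms shrink to ρᵢσᵢ².
True-score variance = [0.93 + 0.78 + 0.66] + 1.9 = 2.37 + 1.9 = 4.27.
Reliability = 4.27 / 4.9 = 0.871.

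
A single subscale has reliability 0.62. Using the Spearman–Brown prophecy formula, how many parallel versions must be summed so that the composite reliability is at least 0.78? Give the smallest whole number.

k ≥ ρ*(1−ρ₁)/(ρ₁(1−ρ*)) = 0.78·0.38 / (0.62·0.22) = 2.173.
Smallest integer k = 3.

3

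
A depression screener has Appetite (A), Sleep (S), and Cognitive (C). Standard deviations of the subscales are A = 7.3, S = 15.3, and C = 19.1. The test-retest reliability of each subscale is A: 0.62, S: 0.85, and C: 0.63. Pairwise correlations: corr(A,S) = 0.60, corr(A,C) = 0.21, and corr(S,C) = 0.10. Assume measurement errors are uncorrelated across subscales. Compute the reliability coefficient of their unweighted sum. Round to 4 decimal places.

0.7893

Var(A+S+C) = 7.3² + 15.3² + 19.1² + 2·[7.3·15.3·0.60 + 7.3·19.1·0.21 + 15.3·19.1·0.10] = 652.19 + 251.035 = 903.225.
Under uncorrelated errors the observed covariances equal the true-score covariances, so only the own-variance terms attenuate.
True-score variance = [7.3²·0.62 + 15.3²·0.85 + 19.1²·0.63] + 251.035 = 461.847 + 251.035 = 712.881.
Reliability = 712.881 / 903.225 = 0.7893.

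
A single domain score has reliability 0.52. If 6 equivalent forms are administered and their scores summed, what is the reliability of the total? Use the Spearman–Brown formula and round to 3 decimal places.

ρ_k = kρ / (1 + (k−1)ρ) = 6·0.52 / (1 + 5·0.52) = 3.120 / 3.600 = 0.867.

0.867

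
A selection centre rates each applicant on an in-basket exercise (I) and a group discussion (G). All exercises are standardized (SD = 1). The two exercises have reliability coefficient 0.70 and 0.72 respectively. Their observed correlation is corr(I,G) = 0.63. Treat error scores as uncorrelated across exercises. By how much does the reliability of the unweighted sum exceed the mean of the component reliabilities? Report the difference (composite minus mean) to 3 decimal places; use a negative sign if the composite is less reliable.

Var(sum) = 2 + 1.26 = 3.26; true-score variance = 1.42 + 1.26 = 2.68; composite reliability = 0.8221.
Mean component reliability = 0.7100.
Difference = 0.8221 − 0.7100 = 0.112.

0.112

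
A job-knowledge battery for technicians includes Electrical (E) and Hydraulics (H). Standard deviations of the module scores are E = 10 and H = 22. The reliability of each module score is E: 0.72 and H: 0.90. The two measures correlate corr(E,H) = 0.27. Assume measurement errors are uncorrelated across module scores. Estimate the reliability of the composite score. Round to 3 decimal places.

0.891

Var(E+H) = 10² + 22² + 2·[10·22·0.27] = 584 + 118.8 = 702.8.
Because errors are independent across components, Cov(Tᵢ,Tⱼ) = Cov(Xᵢ,Xⱼ); the off-diagonal part of the true-score variance is the same as above.
True-score variance = [10²·0.72 + 22²·0.90] + 118.8 = 507.6 + 118.8 = 626.4.
Reliability = 626.4 / 702.8 = 0.891.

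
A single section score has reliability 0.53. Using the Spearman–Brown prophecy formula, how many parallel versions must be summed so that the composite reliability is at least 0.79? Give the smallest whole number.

4

k ≥ ρ*(1−ρ₁)/(ρ₁(1−ρ*)) = 0.79·0.47 / (0.53·0.21) = 3.336.
Smallest integer k = 4.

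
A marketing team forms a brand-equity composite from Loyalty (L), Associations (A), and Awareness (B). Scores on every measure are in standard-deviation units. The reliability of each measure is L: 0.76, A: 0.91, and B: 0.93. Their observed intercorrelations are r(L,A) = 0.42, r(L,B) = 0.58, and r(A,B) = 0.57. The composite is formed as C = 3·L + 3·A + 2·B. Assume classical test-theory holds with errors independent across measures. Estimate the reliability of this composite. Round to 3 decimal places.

0.925

Var(C) = 3² + 3² + 2² + 2·[9·0.42 + 6·0.58 + 6·0.57] = 22 + 21.36 = 43.36.
Because errors are independent across components, Cov(Tᵢ,Tⱼ) = Cov(Xᵢ,Xⱼ); the off-diagonal part of the true-score variance is the same as above.
True-score variance = [3²·0.76 + 3²·0.91 + 2²·0.93] + 21.36 = 18.75 + 21.36 = 40.11.
Reliability = 40.11 / 43.36 = 0.925.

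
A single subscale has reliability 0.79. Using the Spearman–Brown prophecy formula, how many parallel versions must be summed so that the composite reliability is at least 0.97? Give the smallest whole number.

k ≥ ρ*(1−ρ₁)/(ρ₁(1−ρ*)) = 0.97·0.21 / (0.79·0.03) = 8.595.
Smallest integer k = 9.

9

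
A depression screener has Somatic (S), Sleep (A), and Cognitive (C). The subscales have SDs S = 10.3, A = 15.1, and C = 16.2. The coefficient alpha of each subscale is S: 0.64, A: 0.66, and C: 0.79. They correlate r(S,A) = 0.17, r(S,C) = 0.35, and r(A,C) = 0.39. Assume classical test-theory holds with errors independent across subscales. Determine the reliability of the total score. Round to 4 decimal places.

Var(S+A+C) = 10.3² + 15.1² + 16.2² + 2·[10.3·15.1·0.17 + 10.3·16.2·0.35 + 15.1·16.2·0.39] = 596.54 + 360.486 = 957.026.
Because errors are independent across components, Cov(Tᵢ,Tⱼ) = Cov(Xᵢ,Xⱼ); the off-diagonal part of the true-score variance is the same as above.
True-score variance = [10.3²·0.64 + 15.1²·0.66 + 16.2²·0.79] + 360.486 = 425.712 + 360.486 = 786.198.
Reliability = 786.198 / 957.026 = 0.8215.

0.8215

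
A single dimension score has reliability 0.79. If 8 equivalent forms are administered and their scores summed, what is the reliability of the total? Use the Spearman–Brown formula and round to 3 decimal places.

ρ_k = kρ / (1 + (k−1)ρ) = 8·0.79 / (1 + 7·0.79) = 6.320 / 6.530 = 0.968.

0.968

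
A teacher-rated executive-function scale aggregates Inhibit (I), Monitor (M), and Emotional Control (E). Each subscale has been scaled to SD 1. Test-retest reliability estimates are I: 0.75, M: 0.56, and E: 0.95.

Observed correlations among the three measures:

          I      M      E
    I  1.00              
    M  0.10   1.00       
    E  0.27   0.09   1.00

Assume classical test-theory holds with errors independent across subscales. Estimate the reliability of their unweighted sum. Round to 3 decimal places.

Var(I+M+E) = 3 + 2·[0.10 + 0.27 + 0.09] = 3 + 0.92 = 3.92.
Under uncorrelated errors the observed covariances equal the true-score covariances, so only the own-variance terms attenuate.
True-score variance = [0.75 + 0.56 + 0.95] + 0.92 = 2.26 + 0.92 = 3.18.
Reliability = 3.18 / 3.92 = 0.811.

0.811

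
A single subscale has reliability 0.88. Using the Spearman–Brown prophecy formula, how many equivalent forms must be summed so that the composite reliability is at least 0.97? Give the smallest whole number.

5

k ≥ ρ*(1−ρ₁)/(ρ₁(1−ρ*)) = 0.97·0.12 / (0.88·0.03) = 4.409.
Smallest integer k = 5.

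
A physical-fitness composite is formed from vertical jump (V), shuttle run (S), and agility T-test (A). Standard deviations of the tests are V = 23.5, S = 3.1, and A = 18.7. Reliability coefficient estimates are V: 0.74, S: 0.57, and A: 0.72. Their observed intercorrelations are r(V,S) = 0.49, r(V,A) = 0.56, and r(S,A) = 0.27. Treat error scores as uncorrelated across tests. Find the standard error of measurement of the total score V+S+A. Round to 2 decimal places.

Var(total) = 911.55 + 594.881 = 1506.43.
True-score variance = 665.919 + 594.881 = 1260.8, so reliability = 0.8369.
Error variance = 1506.43 − 1260.8 = 245.631; SEM = √245.631 = 15.67.

15.67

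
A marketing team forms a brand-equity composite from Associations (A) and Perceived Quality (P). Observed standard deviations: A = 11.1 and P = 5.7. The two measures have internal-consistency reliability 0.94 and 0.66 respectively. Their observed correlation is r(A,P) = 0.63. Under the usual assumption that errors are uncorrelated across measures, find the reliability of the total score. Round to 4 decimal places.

Var(A+P) = 11.1² + 5.7² + 2·[11.1·5.7·0.63] = 155.7 + 79.7202 = 235.42.
Under uncorrelated errors the observed covariances equal the true-score covariances, so only the own-variance terms attenuate.
True-score variance = [11.1²·0.94 + 5.7²·0.66] + 79.7202 = 137.261 + 79.7202 = 216.981.
Reliability = 216.981 / 235.42 = 0.9217.

0.9217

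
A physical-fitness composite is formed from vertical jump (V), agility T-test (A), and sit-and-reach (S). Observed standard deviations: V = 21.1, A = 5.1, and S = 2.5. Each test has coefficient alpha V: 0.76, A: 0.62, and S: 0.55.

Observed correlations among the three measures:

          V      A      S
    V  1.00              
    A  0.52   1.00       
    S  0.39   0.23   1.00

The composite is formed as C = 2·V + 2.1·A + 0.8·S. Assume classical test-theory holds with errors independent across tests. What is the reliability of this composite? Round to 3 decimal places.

0.807

Var(C) = 2²·21.1² + 2.1²·5.1² + 0.8²·2.5² + 2·[4.2·21.1·5.1·0.52 + 1.6·21.1·2.5·0.39 + 1.68·5.1·2.5·0.23] = 1899.54 + 545.726 = 2445.27.
With uncorrelated errors the cross-covariances are all true-score covariance, so they carry over unchanged; only the diagonal terms shrink to ρᵢσᵢ².
True-score variance = [2²·21.1²·0.76 + 2.1²·5.1²·0.62 + 0.8²·2.5²·0.55] + 545.726 = 1426.75 + 545.726 = 1972.48.
Reliability = 1972.48 / 2445.27 = 0.807.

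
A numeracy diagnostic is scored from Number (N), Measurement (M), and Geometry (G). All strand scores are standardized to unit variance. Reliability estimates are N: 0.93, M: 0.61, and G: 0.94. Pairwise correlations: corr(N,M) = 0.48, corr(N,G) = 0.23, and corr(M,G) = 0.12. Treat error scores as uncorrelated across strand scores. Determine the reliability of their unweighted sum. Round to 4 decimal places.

Var(N+M+G) = 3 + 2·[0.48 + 0.23 + 0.12] = 3 + 1.66 = 4.66.
With uncorrelated errors the cross-covariances are all true-score covariance, so they carry over unchanged; only the diagonal terms shrink to ρᵢσᵢ².
True-score variance = [0.93 + 0.61 + 0.94] + 1.66 = 2.48 + 1.66 = 4.14.
Reliability = 4.14 / 4.66 = 0.8884.

0.8884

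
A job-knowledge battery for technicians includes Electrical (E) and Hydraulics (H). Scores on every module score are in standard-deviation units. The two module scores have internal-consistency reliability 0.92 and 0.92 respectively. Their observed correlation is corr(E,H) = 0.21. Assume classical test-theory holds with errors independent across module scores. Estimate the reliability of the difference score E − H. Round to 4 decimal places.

Var(E−H) = 1 + 1 − 2·0.21 = 2 − 0.42 = 1.58.
With uncorrelated errors the cross-covariances are all true-score covariance, so they carry over unchanged; only the diagonal terms shrink to ρᵢσᵢ².
True-score variance = [0.92 + 0.92] − 0.42 = 1.84 − 0.42 = 1.42.
Reliability = 1.42 / 1.58 = 0.8987.

0.8987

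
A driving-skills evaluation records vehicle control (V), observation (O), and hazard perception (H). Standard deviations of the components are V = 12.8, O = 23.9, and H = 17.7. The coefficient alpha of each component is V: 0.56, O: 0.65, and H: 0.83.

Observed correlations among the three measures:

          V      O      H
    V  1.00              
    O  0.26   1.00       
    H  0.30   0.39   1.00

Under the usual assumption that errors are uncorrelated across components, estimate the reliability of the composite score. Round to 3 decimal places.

Var(V+O+H) = 12.8² + 23.9² + 17.7² + 2·[12.8·23.9·0.26 + 12.8·17.7·0.30 + 23.9·17.7·0.39] = 1048.34 + 624.978 = 1673.32.
Because errors are independent across components, Cov(Tᵢ,Tⱼ) = Cov(Xᵢ,Xⱼ); the off-diagonal part of the true-score variance is the same as above.
True-score variance = [12.8²·0.56 + 23.9²·0.65 + 17.7²·0.83] + 624.978 = 723.068 + 624.978 = 1348.05.
Reliability = 1348.05 / 1673.32 = 0.806.

0.806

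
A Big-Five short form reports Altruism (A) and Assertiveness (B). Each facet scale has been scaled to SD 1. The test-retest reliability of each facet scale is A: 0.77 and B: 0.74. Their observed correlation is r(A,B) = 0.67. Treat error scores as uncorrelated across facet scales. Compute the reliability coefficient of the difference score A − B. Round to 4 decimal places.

Var(A−B) = 1 + 1 − 2·0.67 = 2 − 1.34 = 0.66.
Because errors are independent across components, Cov(Tᵢ,Tⱼ) = Cov(Xᵢ,Xⱼ); the off-diagonal part of the true-score variance is the same as above.
True-score variance = [0.77 + 0.74] − 1.34 = 1.51 − 1.34 = 0.17.
Reliability = 0.17 / 0.66 = 0.2576.

0.2576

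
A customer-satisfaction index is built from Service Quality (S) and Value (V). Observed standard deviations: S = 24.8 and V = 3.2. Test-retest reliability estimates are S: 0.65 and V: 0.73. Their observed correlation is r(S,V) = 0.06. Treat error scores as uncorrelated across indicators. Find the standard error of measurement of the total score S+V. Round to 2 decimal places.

14.77

Var(total) = 625.28 + 9.5232 = 634.803.
True-score variance = 407.251 + 9.5232 = 416.774, so reliability = 0.6565.
Error variance = 634.803 − 416.774 = 218.029; SEM = √218.029 = 14.77.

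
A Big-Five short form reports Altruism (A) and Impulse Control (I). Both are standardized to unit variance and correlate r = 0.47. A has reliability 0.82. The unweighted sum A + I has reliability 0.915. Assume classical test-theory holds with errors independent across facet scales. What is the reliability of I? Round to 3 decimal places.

Var(A+I) = 2 + 2·0.47 = 2.940.
True-score variance = ρ_A + ρ_I + 2·0.47, so 0.915 = (0.82 + ρ_I + 0.94) / 2.940.
ρ_I = 0.915·2.940 − 0.82 − 0.94 = 0.930.

0.930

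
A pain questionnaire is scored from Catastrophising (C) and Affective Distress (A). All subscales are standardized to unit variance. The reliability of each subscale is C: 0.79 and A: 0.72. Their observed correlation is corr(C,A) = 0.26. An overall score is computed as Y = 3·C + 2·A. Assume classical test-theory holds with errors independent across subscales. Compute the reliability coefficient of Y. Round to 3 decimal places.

0.813

Var(Y) = 3² + 2² + 2·[6·0.26] = 13 + 3.12 = 16.12.
With uncorrelated errors the cross-covariances are all true-score covariance, so they carry over unchanged; only the diagonal terms shrink to ρᵢσᵢ².
True-score variance = [3²·0.79 + 2²·0.72] + 3.12 = 9.99 + 3.12 = 13.11.
Reliability = 13.11 / 16.12 = 0.813.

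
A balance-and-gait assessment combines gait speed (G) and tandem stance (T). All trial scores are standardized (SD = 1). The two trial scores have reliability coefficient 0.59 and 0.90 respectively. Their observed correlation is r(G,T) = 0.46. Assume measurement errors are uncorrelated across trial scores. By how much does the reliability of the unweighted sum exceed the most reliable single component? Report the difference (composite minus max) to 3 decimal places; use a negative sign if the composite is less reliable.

Var(sum) = 2 + 0.92 = 2.92; true-score variance = 1.49 + 0.92 = 2.41; composite reliability = 0.8253.
Max component reliability = 0.9000.
Difference = 0.8253 − 0.9000 = -0.075.

-0.075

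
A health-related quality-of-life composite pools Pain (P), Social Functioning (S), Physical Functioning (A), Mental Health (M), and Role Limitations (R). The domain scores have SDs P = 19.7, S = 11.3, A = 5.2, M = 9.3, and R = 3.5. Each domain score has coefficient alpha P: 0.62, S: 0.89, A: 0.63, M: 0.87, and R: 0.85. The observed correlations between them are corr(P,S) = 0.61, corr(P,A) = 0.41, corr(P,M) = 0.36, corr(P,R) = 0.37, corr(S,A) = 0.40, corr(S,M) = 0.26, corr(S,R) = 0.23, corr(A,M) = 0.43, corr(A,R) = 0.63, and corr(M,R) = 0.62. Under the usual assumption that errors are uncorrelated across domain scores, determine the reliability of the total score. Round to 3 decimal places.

Var(P+S+A+M+R) = 19.7² + 11.3² + 5.2² + 9.3² + 3.5² + 2·[19.7·11.3·0.61 + 19.7·5.2·0.41 + 19.7·9.3·0.36 + 19.7·3.5·0.37 + 11.3·5.2·0.40 + 11.3·9.3·0.26 + 11.3·3.5·0.23 + 5.2·9.3·0.43 + 5.2·3.5·0.63 + 9.3·3.5·0.62] = 641.56 + 763.251 = 1404.81.
Because errors are independent across components, Cov(Tᵢ,Tⱼ) = Cov(Xᵢ,Xⱼ); the off-diagonal part of the true-score variance is the same as above.
True-score variance = [19.7²·0.62 + 11.3²·0.89 + 5.2²·0.63 + 9.3²·0.87 + 3.5²·0.85] + 763.251 = 456.954 + 763.251 = 1220.2.
Reliability = 1220.2 / 1404.81 = 0.869.

0.869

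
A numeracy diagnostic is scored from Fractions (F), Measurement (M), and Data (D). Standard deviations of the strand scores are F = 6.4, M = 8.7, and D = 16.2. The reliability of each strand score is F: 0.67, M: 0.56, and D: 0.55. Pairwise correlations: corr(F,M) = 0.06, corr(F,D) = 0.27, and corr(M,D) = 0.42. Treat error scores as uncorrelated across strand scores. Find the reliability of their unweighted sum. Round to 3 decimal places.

Var(F+M+D) = 6.4² + 8.7² + 16.2² + 2·[6.4·8.7·0.06 + 6.4·16.2·0.27 + 8.7·16.2·0.42] = 379.09 + 181.058 = 560.148.
Because errors are independent across components, Cov(Tᵢ,Tⱼ) = Cov(Xᵢ,Xⱼ); the off-diagonal part of the true-score variance is the same as above.
True-score variance = [6.4²·0.67 + 8.7²·0.56 + 16.2²·0.55] + 181.058 = 214.172 + 181.058 = 395.23.
Reliability = 395.23 / 560.148 = 0.706.

0.706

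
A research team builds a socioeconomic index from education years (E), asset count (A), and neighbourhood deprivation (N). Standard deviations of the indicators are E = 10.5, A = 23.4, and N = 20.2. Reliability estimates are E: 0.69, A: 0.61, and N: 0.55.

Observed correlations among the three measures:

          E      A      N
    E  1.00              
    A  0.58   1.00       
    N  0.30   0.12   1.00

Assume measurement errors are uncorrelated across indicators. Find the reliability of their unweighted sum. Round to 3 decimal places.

Var(E+A+N) = 10.5² + 23.4² + 20.2² + 2·[10.5·23.4·0.58 + 10.5·20.2·0.30 + 23.4·20.2·0.12] = 1065.85 + 525.715 = 1591.57.
With uncorrelated errors the cross-covariances are all true-score covariance, so they carry over unchanged; only the diagonal terms shrink to ρᵢσᵢ².
True-score variance = [10.5²·0.69 + 23.4²·0.61 + 20.2²·0.55] + 525.715 = 634.506 + 525.715 = 1160.22.
Reliability = 1160.22 / 1591.57 = 0.729.

0.729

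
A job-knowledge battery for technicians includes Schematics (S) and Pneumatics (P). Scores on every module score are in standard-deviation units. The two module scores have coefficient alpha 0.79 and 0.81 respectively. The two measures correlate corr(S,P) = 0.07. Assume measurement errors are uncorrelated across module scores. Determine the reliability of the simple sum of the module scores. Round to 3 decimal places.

Var(S+P) = 2 + 2·[0.07] = 2 + 0.14 = 2.14.
Under uncorrelated errors the observed covariances equal the true-score covariances, so only the own-variance terms attenuate.
True-score variance = [0.79 + 0.81] + 0.14 = 1.6 + 0.14 = 1.74.
Reliability = 1.74 / 2.14 = 0.813.

0.813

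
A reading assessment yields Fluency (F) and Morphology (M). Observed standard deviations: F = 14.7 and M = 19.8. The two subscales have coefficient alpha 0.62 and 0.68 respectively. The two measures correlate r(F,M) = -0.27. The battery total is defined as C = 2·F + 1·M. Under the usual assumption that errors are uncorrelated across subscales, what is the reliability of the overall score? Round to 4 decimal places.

Var(C) = 2²·14.7² + 19.8² + 2·[2·14.7·19.8·(-0.27)] = 1256.4 − 314.345 = 942.055.
With uncorrelated errors the cross-covariances are all true-score covariance, so they carry over unchanged; only the diagonal terms shrink to ρᵢσᵢ².
True-score variance = [2²·14.7²·0.62 + 19.8²·0.68] − 314.345 = 802.49 − 314.345 = 488.146.
Reliability = 488.146 / 942.055 = 0.5182.

0.5182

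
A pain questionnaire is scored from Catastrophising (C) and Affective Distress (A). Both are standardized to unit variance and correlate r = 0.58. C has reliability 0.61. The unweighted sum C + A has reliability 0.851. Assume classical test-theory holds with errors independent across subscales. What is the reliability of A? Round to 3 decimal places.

Var(C+A) = 2 + 2·0.58 = 3.160.
True-score variance = ρ_C + ρ_A + 2·0.58, so 0.851 = (0.61 + ρ_A + 1.16) / 3.160.
ρ_A = 0.851·3.160 − 0.61 − 1.16 = 0.919.

0.919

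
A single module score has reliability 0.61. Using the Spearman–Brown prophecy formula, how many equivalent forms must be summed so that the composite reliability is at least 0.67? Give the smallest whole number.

2

k ≥ ρ*(1−ρ₁)/(ρ₁(1−ρ*)) = 0.67·0.39 / (0.61·0.33) = 1.298.
Smallest integer k = 2.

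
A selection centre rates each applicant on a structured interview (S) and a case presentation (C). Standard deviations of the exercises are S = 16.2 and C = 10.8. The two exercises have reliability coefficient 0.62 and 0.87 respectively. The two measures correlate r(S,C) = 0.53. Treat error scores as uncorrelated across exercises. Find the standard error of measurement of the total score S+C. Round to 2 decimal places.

Var(total) = 379.08 + 185.458 = 564.538.
True-score variance = 264.19 + 185.458 = 449.647, so reliability = 0.7965.
Error variance = 564.538 − 449.647 = 114.89; SEM = √114.89 = 10.72.

10.72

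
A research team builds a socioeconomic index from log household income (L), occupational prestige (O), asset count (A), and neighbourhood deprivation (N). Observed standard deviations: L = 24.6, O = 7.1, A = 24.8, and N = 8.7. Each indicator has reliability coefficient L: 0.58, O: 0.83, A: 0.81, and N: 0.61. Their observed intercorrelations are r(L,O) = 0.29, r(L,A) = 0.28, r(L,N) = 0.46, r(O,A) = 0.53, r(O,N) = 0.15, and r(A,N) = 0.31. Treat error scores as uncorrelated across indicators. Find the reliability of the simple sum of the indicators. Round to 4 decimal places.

Var(L+O+A+N) = 24.6² + 7.1² + 24.8² + 8.7² + 2·[24.6·7.1·0.29 + 24.6·24.8·0.28 + 24.6·8.7·0.46 + 7.1·24.8·0.53 + 7.1·8.7·0.15 + 24.8·8.7·0.31] = 1346.3 + 978.793 = 2325.09.
Because errors are independent across components, Cov(Tᵢ,Tⱼ) = Cov(Xᵢ,Xⱼ); the off-diagonal part of the true-score variance is the same as above.
True-score variance = [24.6²·0.58 + 7.1²·0.83 + 24.8²·0.81 + 8.7²·0.61] + 978.793 = 937.186 + 978.793 = 1915.98.
Reliability = 1915.98 / 2325.09 = 0.8240.

0.8240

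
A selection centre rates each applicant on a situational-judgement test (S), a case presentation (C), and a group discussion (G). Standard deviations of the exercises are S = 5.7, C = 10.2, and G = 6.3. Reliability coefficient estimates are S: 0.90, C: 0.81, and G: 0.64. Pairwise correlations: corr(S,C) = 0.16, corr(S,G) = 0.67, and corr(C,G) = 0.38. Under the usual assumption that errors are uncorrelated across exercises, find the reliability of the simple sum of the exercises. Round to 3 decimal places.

0.872

Var(S+C+G) = 5.7² + 10.2² + 6.3² + 2·[5.7·10.2·0.16 + 5.7·6.3·0.67 + 10.2·6.3·0.38] = 176.22 + 115.562 = 291.782.
Because errors are independent across components, Cov(Tᵢ,Tⱼ) = Cov(Xᵢ,Xⱼ); the off-diagonal part of the true-score variance is the same as above.
True-score variance = [5.7²·0.90 + 10.2²·0.81 + 6.3²·0.64] + 115.562 = 138.915 + 115.562 = 254.477.
Reliability = 254.477 / 291.782 = 0.872.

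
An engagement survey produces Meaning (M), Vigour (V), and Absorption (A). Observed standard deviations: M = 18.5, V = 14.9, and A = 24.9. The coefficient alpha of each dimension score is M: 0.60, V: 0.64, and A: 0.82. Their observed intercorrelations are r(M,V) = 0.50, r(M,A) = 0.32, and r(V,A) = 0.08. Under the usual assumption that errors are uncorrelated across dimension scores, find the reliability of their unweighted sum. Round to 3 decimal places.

0.819

Var(M+V+A) = 18.5² + 14.9² + 24.9² + 2·[18.5·14.9·0.50 + 18.5·24.9·0.32 + 14.9·24.9·0.08] = 1184.27 + 629.828 = 1814.1.
Under uncorrelated errors the observed covariances equal the true-score covariances, so only the own-variance terms attenuate.
True-score variance = [18.5²·0.60 + 14.9²·0.64 + 24.9²·0.82] + 629.828 = 855.845 + 629.828 = 1485.67.
Reliability = 1485.67 / 1814.1 = 0.819.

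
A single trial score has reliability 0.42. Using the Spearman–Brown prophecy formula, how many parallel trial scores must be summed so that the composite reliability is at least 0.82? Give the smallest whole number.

k ≥ ρ*(1−ρ₁)/(ρ₁(1−ρ*)) = 0.82·0.58 / (0.42·0.18) = 6.291.
Smallest integer k = 7.

7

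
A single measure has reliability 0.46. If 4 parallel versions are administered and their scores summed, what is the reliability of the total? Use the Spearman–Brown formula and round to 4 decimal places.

ρ_k = kρ / (1 + (k−1)ρ) = 4·0.46 / (1 + 3·0.46) = 1.840 / 2.380 = 0.7731.

0.7731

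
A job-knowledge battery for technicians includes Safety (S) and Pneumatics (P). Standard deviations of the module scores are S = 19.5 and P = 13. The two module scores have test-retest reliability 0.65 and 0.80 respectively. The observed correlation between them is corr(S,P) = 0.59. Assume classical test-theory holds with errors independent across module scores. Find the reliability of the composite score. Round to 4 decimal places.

Var(S+P) = 19.5² + 13² + 2·[19.5·13·0.59] = 549.25 + 299.13 = 848.38.
Under uncorrelated errors the observed covariances equal the true-score covariances, so only the own-variance terms attenuate.
True-score variance = [19.5²·0.65 + 13²·0.80] + 299.13 = 382.363 + 299.13 = 681.493.
Reliability = 681.493 / 848.38 = 0.8033.

0.8033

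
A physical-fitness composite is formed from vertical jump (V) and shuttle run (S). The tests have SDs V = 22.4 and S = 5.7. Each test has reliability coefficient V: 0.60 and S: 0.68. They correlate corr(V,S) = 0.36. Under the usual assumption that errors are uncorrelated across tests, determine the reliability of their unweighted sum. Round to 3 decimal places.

0.663

Var(V+S) = 22.4² + 5.7² + 2·[22.4·5.7·0.36] = 534.25 + 91.9296 = 626.18.
Because errors are independent across components, Cov(Tᵢ,Tⱼ) = Cov(Xᵢ,Xⱼ); the off-diagonal part of the true-score variance is the same as above.
True-score variance = [22.4²·0.60 + 5.7²·0.68] + 91.9296 = 323.149 + 91.9296 = 415.079.
Reliability = 415.079 / 626.18 = 0.663.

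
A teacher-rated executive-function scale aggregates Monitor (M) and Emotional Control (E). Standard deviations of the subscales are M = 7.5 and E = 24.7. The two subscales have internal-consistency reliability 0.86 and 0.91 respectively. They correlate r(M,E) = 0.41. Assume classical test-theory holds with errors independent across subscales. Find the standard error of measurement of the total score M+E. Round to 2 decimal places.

Var(total) = 666.34 + 151.905 = 818.245.
True-score variance = 603.557 + 151.905 = 755.462, so reliability = 0.9233.
Error variance = 818.245 − 755.462 = 62.7831; SEM = √62.7831 = 7.92.

7.92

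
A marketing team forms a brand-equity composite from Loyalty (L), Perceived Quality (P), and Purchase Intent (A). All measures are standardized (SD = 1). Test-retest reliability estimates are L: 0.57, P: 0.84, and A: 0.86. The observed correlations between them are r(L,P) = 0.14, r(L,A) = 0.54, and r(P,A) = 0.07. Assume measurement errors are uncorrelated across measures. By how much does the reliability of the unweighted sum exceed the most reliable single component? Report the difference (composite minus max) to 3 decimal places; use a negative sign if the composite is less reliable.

-0.022

Var(sum) = 3 + 1.5 = 4.5; true-score variance = 2.27 + 1.5 = 3.77; composite reliability = 0.8378.
Max component reliability = 0.8600.
Difference = 0.8378 − 0.8600 = -0.022.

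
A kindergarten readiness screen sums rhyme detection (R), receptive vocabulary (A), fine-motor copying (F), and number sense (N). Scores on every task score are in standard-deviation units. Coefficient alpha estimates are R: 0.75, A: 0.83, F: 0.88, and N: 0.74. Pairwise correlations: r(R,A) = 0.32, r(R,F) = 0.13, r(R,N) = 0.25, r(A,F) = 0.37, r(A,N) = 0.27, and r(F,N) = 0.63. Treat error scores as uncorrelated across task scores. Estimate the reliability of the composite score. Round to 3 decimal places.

Var(R+A+F+N) = 4 + 2·[0.32 + 0.13 + 0.25 + 0.37 + 0.27 + 0.63] = 4 + 3.94 = 7.94.
Under uncorrelated errors the observed covariances equal the true-score covariances, so only the own-variance terms attenuate.
True-score variance = [0.75 + 0.83 + 0.88 + 0.74] + 3.94 = 3.2 + 3.94 = 7.14.
Reliability = 7.14 / 7.94 = 0.899.

0.899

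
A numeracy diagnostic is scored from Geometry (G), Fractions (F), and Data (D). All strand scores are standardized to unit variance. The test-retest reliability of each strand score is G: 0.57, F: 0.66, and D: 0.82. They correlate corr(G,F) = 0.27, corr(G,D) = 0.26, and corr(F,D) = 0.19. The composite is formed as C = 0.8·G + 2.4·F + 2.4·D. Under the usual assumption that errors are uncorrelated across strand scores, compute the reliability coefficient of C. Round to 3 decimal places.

Var(C) = 0.8² + 2.4² + 2.4² + 2·[1.92·0.27 + 1.92·0.26 + 5.76·0.19] = 12.16 + 4.224 = 16.384.
With uncorrelated errors the cross-covariances are all true-score covariance, so they carry over unchanged; only the diagonal terms shrink to ρᵢσᵢ².
True-score variance = [0.8²·0.57 + 2.4²·0.66 + 2.4²·0.82] + 4.224 = 8.8896 + 4.224 = 13.1136.
Reliability = 13.1136 / 16.384 = 0.800.

0.800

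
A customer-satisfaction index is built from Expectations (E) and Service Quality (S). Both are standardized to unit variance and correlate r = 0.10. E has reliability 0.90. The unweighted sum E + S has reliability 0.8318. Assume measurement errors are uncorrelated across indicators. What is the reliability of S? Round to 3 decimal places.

Var(E+S) = 2 + 2·0.10 = 2.200.
True-score variance = ρ_E + ρ_S + 2·0.10, so 0.8318 = (0.90 + ρ_S + 0.20) / 2.200.
ρ_S = 0.8318·2.200 − 0.90 − 0.20 = 0.730.

0.730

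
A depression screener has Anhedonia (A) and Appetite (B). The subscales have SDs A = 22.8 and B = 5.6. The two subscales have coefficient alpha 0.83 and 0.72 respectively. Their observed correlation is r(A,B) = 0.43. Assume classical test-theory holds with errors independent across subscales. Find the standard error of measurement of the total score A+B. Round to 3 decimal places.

9.857

Var(total) = 551.2 + 109.805 = 661.005.
True-score variance = 454.046 + 109.805 = 563.851, so reliability = 0.8530.
Error variance = 661.005 − 563.851 = 97.1536; SEM = √97.1536 = 9.857.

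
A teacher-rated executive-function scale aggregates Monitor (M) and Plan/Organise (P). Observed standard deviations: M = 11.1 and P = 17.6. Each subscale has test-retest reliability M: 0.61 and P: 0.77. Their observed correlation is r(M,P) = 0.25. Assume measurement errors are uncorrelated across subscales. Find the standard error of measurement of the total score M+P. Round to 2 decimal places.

10.92

Var(total) = 432.97 + 97.68 = 530.65.
True-score variance = 313.673 + 97.68 = 411.353, so reliability = 0.7752.
Error variance = 530.65 − 411.353 = 119.297; SEM = √119.297 = 10.92.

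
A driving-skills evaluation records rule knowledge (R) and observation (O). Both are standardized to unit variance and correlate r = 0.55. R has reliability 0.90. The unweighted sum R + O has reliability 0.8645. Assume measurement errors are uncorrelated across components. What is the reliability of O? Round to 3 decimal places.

Var(R+O) = 2 + 2·0.55 = 3.100.
True-score variance = ρ_R + ρ_O + 2·0.55, so 0.8645 = (0.90 + ρ_O + 1.10) / 3.100.
ρ_O = 0.8645·3.100 − 0.90 − 1.10 = 0.680.

0.680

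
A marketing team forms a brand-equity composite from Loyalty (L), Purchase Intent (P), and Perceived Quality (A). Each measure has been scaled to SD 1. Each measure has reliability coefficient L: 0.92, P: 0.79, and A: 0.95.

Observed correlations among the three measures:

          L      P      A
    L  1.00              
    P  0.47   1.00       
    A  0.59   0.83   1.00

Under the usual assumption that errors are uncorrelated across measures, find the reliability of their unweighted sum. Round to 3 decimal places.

0.950

Var(L+P+A) = 3 + 2·[0.47 + 0.59 + 0.83] = 3 + 3.78 = 6.78.
With uncorrelated errors the cross-covariances are all true-score covariance, so they carry over unchanged; only the diagonal terms shrink to ρᵢσᵢ².
True-score variance = [0.92 + 0.79 + 0.95] + 3.78 = 2.66 + 3.78 = 6.44.
Reliability = 6.44 / 6.78 = 0.950.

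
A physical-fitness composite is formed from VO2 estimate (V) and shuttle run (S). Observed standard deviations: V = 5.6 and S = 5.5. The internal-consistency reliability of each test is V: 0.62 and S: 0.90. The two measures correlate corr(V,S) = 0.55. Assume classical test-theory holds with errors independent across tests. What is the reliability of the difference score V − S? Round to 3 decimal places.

Var(V−S) = 5.6² + 5.5² − 2·5.6·5.5·0.55 = 61.61 − 33.88 = 27.73.
Because errors are independent across components, Cov(Tᵢ,Tⱼ) = Cov(Xᵢ,Xⱼ); the off-diagonal part of the true-score variance is the same as above.
True-score variance = [5.6²·0.62 + 5.5²·0.90] − 33.88 = 46.6682 − 33.88 = 12.7882.
Reliability = 12.7882 / 27.73 = 0.461.

0.461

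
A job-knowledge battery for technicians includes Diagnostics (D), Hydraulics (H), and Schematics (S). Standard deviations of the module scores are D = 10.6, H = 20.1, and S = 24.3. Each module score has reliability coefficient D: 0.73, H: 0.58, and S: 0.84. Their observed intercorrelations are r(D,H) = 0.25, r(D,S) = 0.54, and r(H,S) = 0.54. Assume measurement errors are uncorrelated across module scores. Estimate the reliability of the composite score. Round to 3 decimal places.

0.854

Var(D+H+S) = 10.6² + 20.1² + 24.3² + 2·[10.6·20.1·0.25 + 10.6·24.3·0.54 + 20.1·24.3·0.54] = 1106.86 + 912.221 = 2019.08.
Because errors are independent across components, Cov(Tᵢ,Tⱼ) = Cov(Xᵢ,Xⱼ); the off-diagonal part of the true-score variance is the same as above.
True-score variance = [10.6²·0.73 + 20.1²·0.58 + 24.3²·0.84] + 912.221 = 812.36 + 912.221 = 1724.58.
Reliability = 1724.58 / 2019.08 = 0.854.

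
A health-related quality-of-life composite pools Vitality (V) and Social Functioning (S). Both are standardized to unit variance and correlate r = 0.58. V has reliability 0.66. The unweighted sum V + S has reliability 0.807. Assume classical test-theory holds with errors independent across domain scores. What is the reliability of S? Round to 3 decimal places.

0.730

Var(V+S) = 2 + 2·0.58 = 3.160.
True-score variance = ρ_V + ρ_S + 2·0.58, so 0.807 = (0.66 + ρ_S + 1.16) / 3.160.
ρ_S = 0.807·3.160 − 0.66 − 1.16 = 0.730.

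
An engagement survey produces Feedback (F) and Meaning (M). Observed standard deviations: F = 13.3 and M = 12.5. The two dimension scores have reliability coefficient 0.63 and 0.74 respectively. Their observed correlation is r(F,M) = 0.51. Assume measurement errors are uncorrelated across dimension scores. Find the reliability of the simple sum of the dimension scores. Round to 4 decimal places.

Var(F+M) = 13.3² + 12.5² + 2·[13.3·12.5·0.51] = 333.14 + 169.575 = 502.715.
Because errors are independent across components, Cov(Tᵢ,Tⱼ) = Cov(Xᵢ,Xⱼ); the off-diagonal part of the true-score variance is the same as above.
True-score variance = [13.3²·0.63 + 12.5²·0.74] + 169.575 = 227.066 + 169.575 = 396.641.
Reliability = 396.641 / 502.715 = 0.7890.

0.7890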